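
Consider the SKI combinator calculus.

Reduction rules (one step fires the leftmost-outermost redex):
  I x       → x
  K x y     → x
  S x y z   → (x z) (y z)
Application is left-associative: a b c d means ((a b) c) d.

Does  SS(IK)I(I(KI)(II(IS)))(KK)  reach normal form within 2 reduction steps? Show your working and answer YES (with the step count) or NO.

Answer: NO — after 2 steps the term is I(I(KI)(II(IS)))(IKI(I(KI)(II(IS))))(KK), not yet normal

Derivation:
  start: SS(IK)I(I(KI)(II(IS)))(KK)
  step 1: SI(IKI)(I(KI)(II(IS)))(KK)
  step 2: I(I(KI)(II(IS)))(IKI(I(KI)(II(IS))))(KK)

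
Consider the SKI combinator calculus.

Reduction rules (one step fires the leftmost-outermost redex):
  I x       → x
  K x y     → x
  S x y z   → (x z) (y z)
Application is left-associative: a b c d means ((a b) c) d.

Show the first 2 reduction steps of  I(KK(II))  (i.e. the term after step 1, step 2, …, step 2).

  start: I(KK(II))
  [1] KK(II)
  [2] K

Answer: after 2 steps: K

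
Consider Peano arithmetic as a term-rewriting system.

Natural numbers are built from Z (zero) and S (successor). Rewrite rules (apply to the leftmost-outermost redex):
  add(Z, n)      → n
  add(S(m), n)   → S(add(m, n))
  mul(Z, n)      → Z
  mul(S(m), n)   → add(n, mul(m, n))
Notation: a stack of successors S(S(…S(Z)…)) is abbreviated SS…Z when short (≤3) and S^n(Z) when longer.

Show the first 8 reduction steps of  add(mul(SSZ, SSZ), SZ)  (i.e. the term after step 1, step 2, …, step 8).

  start: add(mul(SSZ, SSZ), SZ)
  →1  add(add(SSZ, mul(SZ, SSZ)), SZ)
  →2  add(S(add(SZ, mul(SZ, SSZ))), SZ)
  →3  S(add(add(SZ, mul(SZ, SSZ)), SZ))
  →4  S(add(S(add(Z, mul(SZ, SSZ))), SZ))
  →5  S(S(add(add(Z, mul(SZ, SSZ)), SZ)))
  →6  S(S(add(mul(SZ, SSZ), SZ)))
  →7  S(S(add(add(SSZ, mul(Z, SSZ)), SZ)))
  →8  S(S(add(S(add(SZ, mul(Z, SSZ))), SZ)))

Answer: after 8 steps: S(S(add(S(add(SZ, mul(Z, SSZ))), SZ)))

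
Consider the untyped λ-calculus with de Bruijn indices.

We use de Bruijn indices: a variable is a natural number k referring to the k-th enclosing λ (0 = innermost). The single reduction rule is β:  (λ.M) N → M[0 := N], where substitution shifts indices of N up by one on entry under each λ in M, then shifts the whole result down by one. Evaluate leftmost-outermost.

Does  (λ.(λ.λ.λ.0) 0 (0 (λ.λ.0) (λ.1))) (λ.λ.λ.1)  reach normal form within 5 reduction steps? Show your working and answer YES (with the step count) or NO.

Answer: YES — reaches normal form λ.0 in 3 ≤ 5 steps

Working:
  start: (λ.(λ.λ.λ.0) 0 (0 (λ.λ.0) (λ.1))) (λ.λ.λ.1)
  step 1: (λ.λ.λ.0) (λ.λ.λ.1) ((λ.λ.λ.1) (λ.λ.0) (λ.λ.λ.λ.1))
  step 2: (λ.λ.0) ((λ.λ.λ.1) (λ.λ.0) (λ.λ.λ.λ.1))
  step 3: λ.0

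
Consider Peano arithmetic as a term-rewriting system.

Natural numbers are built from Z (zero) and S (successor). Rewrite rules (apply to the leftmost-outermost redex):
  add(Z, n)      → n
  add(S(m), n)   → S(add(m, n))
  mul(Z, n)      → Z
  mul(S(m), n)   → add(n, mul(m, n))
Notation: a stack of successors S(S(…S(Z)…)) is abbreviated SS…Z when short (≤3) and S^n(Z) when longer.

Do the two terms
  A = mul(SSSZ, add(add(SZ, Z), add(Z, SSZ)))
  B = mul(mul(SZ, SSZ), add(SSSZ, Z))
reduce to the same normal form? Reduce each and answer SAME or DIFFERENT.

Answer: DIFFERENT — A ⇓ S^9(Z), B ⇓ S^6(Z)

Reduction:
Term A:
  start: mul(SSSZ, add(add(SZ, Z), add(Z, SSZ)))
  step 1: add(add(add(SZ, Z), add(Z, SSZ)), mul(SSZ, add(add(SZ, Z), add(Z, SSZ))))
  step 2: add(add(S(add(Z, Z)), add(Z, SSZ)), mul(SSZ, add(add(SZ, Z), add(Z, SSZ))))
  step 3: add(S(add(add(Z, Z), add(Z, SSZ))), mul(SSZ, add(add(SZ, Z), add(Z, SSZ))))
  step 4: S(add(add(add(Z, Z), add(Z, SSZ)), mul(SSZ, add(add(SZ, Z), add(Z, SSZ)))))
  step 5: S(add(add(Z, add(Z, SSZ)), mul(SSZ, add(add(SZ, Z), add(Z, SSZ)))))
  step 6: S(add(add(Z, SSZ), mul(SSZ, add(add(SZ, Z), add(Z, SSZ)))))
  step 7: S(add(SSZ, mul(SSZ, add(add(SZ, Z), add(Z, SSZ)))))
  step 8: S(S(add(SZ, mul(SSZ, add(add(SZ, Z), add(Z, SSZ))))))
  step 9: S(S(S(add(Z, mul(SSZ, add(add(SZ, Z), add(Z, SSZ)))))))
  step 10: S(S(S(mul(SSZ, add(add(SZ, Z), add(Z, SSZ))))))
  step 11: S(S(S(add(add(add(SZ, Z), add(Z, SSZ)), mul(SZ, add(add(SZ, Z), add(Z, SSZ)))))))
  step 12: S(S(S(add(add(S(add(Z, Z)), add(Z, SSZ)), mul(SZ, add(add(SZ, Z), add(Z, SSZ)))))))
  step 13: S(S(S(add(S(add(add(Z, Z), add(Z, SSZ))), mul(SZ, add(add(SZ, Z), add(Z, SSZ)))))))
  step 14: S(S(S(S(add(add(add(Z, Z), add(Z, SSZ)), mul(SZ, add(add(SZ, Z), add(Z, SSZ))))))))
  step 15: S(S(S(S(add(add(Z, add(Z, SSZ)), mul(SZ, add(add(SZ, Z), add(Z, SSZ))))))))
  step 16: S(S(S(S(add(add(Z, SSZ), mul(SZ, add(add(SZ, Z), add(Z, SSZ))))))))
  step 17: S(S(S(S(add(SSZ, mul(SZ, add(add(SZ, Z), add(Z, SSZ))))))))
  step 18: S(S(S(S(S(add(SZ, mul(SZ, add(add(SZ, Z), add(Z, SSZ)))))))))
  step 19: S(S(S(S(S(S(add(Z, mul(SZ, add(add(SZ, Z), add(Z, SSZ))))))))))
  step 20: S(S(S(S(S(S(mul(SZ, add(add(SZ, Z), add(Z, SSZ)))))))))
  step 21: S(S(S(S(S(S(add(add(add(SZ, Z), add(Z, SSZ)), mul(Z, add(add(SZ, Z), add(Z, SSZ))))))))))
  step 22: S(S(S(S(S(S(add(add(S(add(Z, Z)), add(Z, SSZ)), mul(Z, add(add(SZ, Z), add(Z, SSZ))))))))))
  step 23: S(S(S(S(S(S(add(S(add(add(Z, Z), add(Z, SSZ))), mul(Z, add(add(SZ, Z), add(Z, SSZ))))))))))
  step 24: S(S(S(S(S(S(S(add(add(add(Z, Z), add(Z, SSZ)), mul(Z, add(add(SZ, Z), add(Z, SSZ)))))))))))
  step 25: S(S(S(S(S(S(S(add(add(Z, add(Z, SSZ)), mul(Z, add(add(SZ, Z), add(Z, SSZ)))))))))))
  step 26: S(S(S(S(S(S(S(add(add(Z, SSZ), mul(Z, add(add(SZ, Z), add(Z, SSZ)))))))))))
  step 27: S(S(S(S(S(S(S(add(SSZ, mul(Z, add(add(SZ, Z), add(Z, SSZ)))))))))))
  step 28: S(S(S(S(S(S(S(S(add(SZ, mul(Z, add(add(SZ, Z), add(Z, SSZ))))))))))))
  step 29: S(S(S(S(S(S(S(S(S(add(Z, mul(Z, add(add(SZ, Z), add(Z, SSZ)))))))))))))
  step 30: S(S(S(S(S(S(S(S(S(mul(Z, add(add(SZ, Z), add(Z, SSZ))))))))))))
  step 31: S^9(Z)

Term B:
  start: mul(mul(SZ, SSZ), add(SSSZ, Z))
  step 1: mul(add(SSZ, mul(Z, SSZ)), add(SSSZ, Z))
  step 2: mul(S(add(SZ, mul(Z, SSZ))), add(SSSZ, Z))
  step 3: add(add(SSSZ, Z), mul(add(SZ, mul(Z, SSZ)), add(SSSZ, Z)))
  step 4: add(S(add(SSZ, Z)), mul(add(SZ, mul(Z, SSZ)), add(SSSZ, Z)))
  step 5: S(add(add(SSZ, Z), mul(add(SZ, mul(Z, SSZ)), add(SSSZ, Z))))
  step 6: S(add(S(add(SZ, Z)), mul(add(SZ, mul(Z, SSZ)), add(SSSZ, Z))))
  step 7: S(S(add(add(SZ, Z), mul(add(SZ, mul(Z, SSZ)), add(SSSZ, Z)))))
  step 8: S(S(add(S(add(Z, Z)), mul(add(SZ, mul(Z, SSZ)), add(SSSZ, Z)))))
  step 9: S(S(S(add(add(Z, Z), mul(add(SZ, mul(Z, SSZ)), add(SSSZ, Z))))))
  step 10: S(S(S(add(Z, mul(add(SZ, mul(Z, SSZ)), add(SSSZ, Z))))))
  step 11: S(S(S(mul(add(SZ, mul(Z, SSZ)), add(SSSZ, Z)))))
  step 12: S(S(S(mul(S(add(Z, mul(Z, SSZ))), add(SSSZ, Z)))))
  step 13: S(S(S(add(add(SSSZ, Z), mul(add(Z, mul(Z, SSZ)), add(SSSZ, Z))))))
  step 14: S(S(S(add(S(add(SSZ, Z)), mul(add(Z, mul(Z, SSZ)), add(SSSZ, Z))))))
  step 15: S(S(S(S(add(add(SSZ, Z), mul(add(Z, mul(Z, SSZ)), add(SSSZ, Z)))))))
  step 16: S(S(S(S(add(S(add(SZ, Z)), mul(add(Z, mul(Z, SSZ)), add(SSSZ, Z)))))))
  step 17: S(S(S(S(S(add(add(SZ, Z), mul(add(Z, mul(Z, SSZ)), add(SSSZ, Z))))))))
  step 18: S(S(S(S(S(add(S(add(Z, Z)), mul(add(Z, mul(Z, SSZ)), add(SSSZ, Z))))))))
  step 19: S(S(S(S(S(S(add(add(Z, Z), mul(add(Z, mul(Z, SSZ)), add(SSSZ, Z)))))))))
  step 20: S(S(S(S(S(S(add(Z, mul(add(Z, mul(Z, SSZ)), add(SSSZ, Z)))))))))
  step 21: S(S(S(S(S(S(mul(add(Z, mul(Z, SSZ)), add(SSSZ, Z))))))))
  step 22: S(S(S(S(S(S(mul(mul(Z, SSZ), add(SSSZ, Z))))))))
  step 23: S(S(S(S(S(S(mul(Z, add(SSSZ, Z))))))))
  step 24: S^6(Z)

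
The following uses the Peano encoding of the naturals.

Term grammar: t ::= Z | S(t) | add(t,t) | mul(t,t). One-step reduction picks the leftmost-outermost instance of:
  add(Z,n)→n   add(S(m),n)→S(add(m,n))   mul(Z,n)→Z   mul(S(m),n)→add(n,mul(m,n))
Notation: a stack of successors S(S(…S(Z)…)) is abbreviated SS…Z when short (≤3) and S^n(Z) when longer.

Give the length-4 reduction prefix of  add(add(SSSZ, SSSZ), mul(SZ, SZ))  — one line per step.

Answer: after 4 steps: S(S(add(add(SZ, SSSZ), mul(SZ, SZ))))

Working:
  start: add(add(SSSZ, SSSZ), mul(SZ, SZ))
  [1] add(S(add(SSZ, SSSZ)), mul(SZ, SZ))
  [2] S(add(add(SSZ, SSSZ), mul(SZ, SZ)))
  [3] S(add(S(add(SZ, SSSZ)), mul(SZ, SZ)))
  [4] S(S(add(add(SZ, SSSZ), mul(SZ, SZ))))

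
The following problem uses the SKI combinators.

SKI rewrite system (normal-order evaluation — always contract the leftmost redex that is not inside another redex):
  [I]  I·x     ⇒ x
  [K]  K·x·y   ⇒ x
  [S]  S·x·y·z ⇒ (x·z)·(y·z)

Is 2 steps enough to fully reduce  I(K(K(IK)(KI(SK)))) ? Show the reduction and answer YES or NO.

Answer: NO — after 2 steps the term is K(IK), not yet normal

Derivation:
  start: I(K(K(IK)(KI(SK))))
  →1  K(K(IK)(KI(SK)))
  →2  K(IK)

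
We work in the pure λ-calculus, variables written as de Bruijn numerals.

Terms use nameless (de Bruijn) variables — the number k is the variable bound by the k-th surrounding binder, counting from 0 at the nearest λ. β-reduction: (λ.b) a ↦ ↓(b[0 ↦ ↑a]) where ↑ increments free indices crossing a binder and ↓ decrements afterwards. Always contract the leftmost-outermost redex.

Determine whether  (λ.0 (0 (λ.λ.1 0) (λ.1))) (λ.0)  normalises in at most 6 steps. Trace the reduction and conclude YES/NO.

Answer: YES — reaches normal form λ.λ.0 in 5 ≤ 6 steps

Reduction:
  start: (λ.0 (0 (λ.λ.1 0) (λ.1))) (λ.0)
  →1  (λ.0) ((λ.0) (λ.λ.1 0) (λ.λ.0))
  →2  (λ.0) (λ.λ.1 0) (λ.λ.0)
  →3  (λ.λ.1 0) (λ.λ.0)
  →4  λ.(λ.λ.0) 0
  →5  λ.λ.0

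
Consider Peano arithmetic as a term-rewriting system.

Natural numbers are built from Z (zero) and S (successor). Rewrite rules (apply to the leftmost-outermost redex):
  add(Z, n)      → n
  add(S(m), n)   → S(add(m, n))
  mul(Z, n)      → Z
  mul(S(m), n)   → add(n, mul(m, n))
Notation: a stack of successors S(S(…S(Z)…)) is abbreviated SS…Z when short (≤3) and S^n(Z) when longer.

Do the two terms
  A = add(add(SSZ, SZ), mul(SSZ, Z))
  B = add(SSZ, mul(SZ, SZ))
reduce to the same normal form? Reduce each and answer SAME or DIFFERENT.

Answer: SAME — A ⇓ SSSZ, B ⇓ SSSZ

Derivation:
Term A:
  start: add(add(SSZ, SZ), mul(SSZ, Z))
  step 1: add(S(add(SZ, SZ)), mul(SSZ, Z))
  step 2: S(add(add(SZ, SZ), mul(SSZ, Z)))
  step 3: S(add(S(add(Z, SZ)), mul(SSZ, Z)))
  step 4: S(S(add(add(Z, SZ), mul(SSZ, Z))))
  step 5: S(S(add(SZ, mul(SSZ, Z))))
  step 6: S(S(S(add(Z, mul(SSZ, Z)))))
  step 7: S(S(S(mul(SSZ, Z))))
  step 8: S(S(S(add(Z, mul(SZ, Z)))))
  step 9: S(S(S(mul(SZ, Z))))
  step 10: S(S(S(add(Z, mul(Z, Z)))))
  step 11: S(S(S(mul(Z, Z))))
  step 12: SSSZ

Term B:
  start: add(SSZ, mul(SZ, SZ))
  step 1: S(add(SZ, mul(SZ, SZ)))
  step 2: S(S(add(Z, mul(SZ, SZ))))
  step 3: S(S(mul(SZ, SZ)))
  step 4: S(S(add(SZ, mul(Z, SZ))))
  step 5: S(S(S(add(Z, mul(Z, SZ)))))
  step 6: S(S(S(mul(Z, SZ))))
  step 7: SSSZ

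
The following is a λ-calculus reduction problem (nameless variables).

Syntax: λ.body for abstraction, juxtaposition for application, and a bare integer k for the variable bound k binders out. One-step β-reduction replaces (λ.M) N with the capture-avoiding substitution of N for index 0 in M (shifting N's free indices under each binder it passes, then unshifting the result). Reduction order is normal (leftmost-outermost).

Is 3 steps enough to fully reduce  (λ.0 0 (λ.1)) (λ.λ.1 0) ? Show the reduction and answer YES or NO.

  start: (λ.0 0 (λ.1)) (λ.λ.1 0)
  step 1: (λ.λ.1 0) (λ.λ.1 0) (λ.λ.λ.1 0)
  step 2: (λ.(λ.λ.1 0) 0) (λ.λ.λ.1 0)
  step 3: (λ.λ.1 0) (λ.λ.λ.1 0)

Answer: NO — after 3 steps the term is (λ.λ.1 0) (λ.λ.λ.1 0), not yet normal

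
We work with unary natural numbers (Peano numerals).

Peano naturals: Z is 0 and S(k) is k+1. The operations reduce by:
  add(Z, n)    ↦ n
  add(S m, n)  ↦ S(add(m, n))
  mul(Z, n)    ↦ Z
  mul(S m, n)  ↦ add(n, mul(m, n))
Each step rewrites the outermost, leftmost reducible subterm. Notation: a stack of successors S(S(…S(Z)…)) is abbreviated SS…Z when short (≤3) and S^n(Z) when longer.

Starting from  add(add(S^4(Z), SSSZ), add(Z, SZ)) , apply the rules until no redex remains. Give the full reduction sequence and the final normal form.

Answer: normal form = S^8(Z)  (in 14 steps)

Derivation:
  start: add(add(S^4(Z), SSSZ), add(Z, SZ))
  →1  add(S(add(SSSZ, SSSZ)), add(Z, SZ))
  →2  S(add(add(SSSZ, SSSZ), add(Z, SZ)))
  →3  S(add(S(add(SSZ, SSSZ)), add(Z, SZ)))
  →4  S(S(add(add(SSZ, SSSZ), add(Z, SZ))))
  →5  S(S(add(S(add(SZ, SSSZ)), add(Z, SZ))))
  →6  S(S(S(add(add(SZ, SSSZ), add(Z, SZ)))))
  →7  S(S(S(add(S(add(Z, SSSZ)), add(Z, SZ)))))
  →8  S(S(S(S(add(add(Z, SSSZ), add(Z, SZ))))))
  →9  S(S(S(S(add(SSSZ, add(Z, SZ))))))
  →10  S(S(S(S(S(add(SSZ, add(Z, SZ)))))))
  →11  S(S(S(S(S(S(add(SZ, add(Z, SZ))))))))
  →12  S(S(S(S(S(S(S(add(Z, add(Z, SZ)))))))))
  →13  S(S(S(S(S(S(S(add(Z, SZ))))))))
  →14  S^8(Z)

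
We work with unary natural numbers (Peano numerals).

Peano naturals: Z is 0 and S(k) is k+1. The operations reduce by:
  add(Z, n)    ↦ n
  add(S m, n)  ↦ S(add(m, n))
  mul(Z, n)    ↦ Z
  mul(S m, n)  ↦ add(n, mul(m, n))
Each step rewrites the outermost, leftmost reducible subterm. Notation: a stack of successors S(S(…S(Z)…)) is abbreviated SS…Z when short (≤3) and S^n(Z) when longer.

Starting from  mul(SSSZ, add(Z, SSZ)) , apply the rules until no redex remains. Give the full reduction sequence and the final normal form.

Answer: normal form = S^6(Z)  (in 16 steps)

Derivation:
  start: mul(SSSZ, add(Z, SSZ))
  [1] add(add(Z, SSZ), mul(SSZ, add(Z, SSZ)))
  [2] add(SSZ, mul(SSZ, add(Z, SSZ)))
  [3] S(add(SZ, mul(SSZ, add(Z, SSZ))))
  [4] S(S(add(Z, mul(SSZ, add(Z, SSZ)))))
  [5] S(S(mul(SSZ, add(Z, SSZ))))
  [6] S(S(add(add(Z, SSZ), mul(SZ, add(Z, SSZ)))))
  [7] S(S(add(SSZ, mul(SZ, add(Z, SSZ)))))
  [8] S(S(S(add(SZ, mul(SZ, add(Z, SSZ))))))
  [9] S(S(S(S(add(Z, mul(SZ, add(Z, SSZ)))))))
  [10] S(S(S(S(mul(SZ, add(Z, SSZ))))))
  [11] S(S(S(S(add(add(Z, SSZ), mul(Z, add(Z, SSZ)))))))
  [12] S(S(S(S(add(SSZ, mul(Z, add(Z, SSZ)))))))
  [13] S(S(S(S(S(add(SZ, mul(Z, add(Z, SSZ))))))))
  [14] S(S(S(S(S(S(add(Z, mul(Z, add(Z, SSZ)))))))))
  [15] S(S(S(S(S(S(mul(Z, add(Z, SSZ))))))))
  [16] S^6(Z)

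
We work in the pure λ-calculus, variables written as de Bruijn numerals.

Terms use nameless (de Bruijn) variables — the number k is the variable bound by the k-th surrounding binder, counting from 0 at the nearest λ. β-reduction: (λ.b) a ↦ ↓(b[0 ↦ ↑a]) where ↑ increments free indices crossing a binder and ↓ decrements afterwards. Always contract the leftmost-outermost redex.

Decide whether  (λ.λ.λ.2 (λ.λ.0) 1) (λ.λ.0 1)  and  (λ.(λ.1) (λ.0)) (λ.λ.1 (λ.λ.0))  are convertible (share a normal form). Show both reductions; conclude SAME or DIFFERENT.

Answer: SAME — A ⇓ λ.λ.1 (λ.λ.0), B ⇓ λ.λ.1 (λ.λ.0)

Reduction:
Term A:
  start: (λ.λ.λ.2 (λ.λ.0) 1) (λ.λ.0 1)
  step 1: λ.λ.(λ.λ.0 1) (λ.λ.0) 1
  step 2: λ.λ.(λ.0 (λ.λ.0)) 1
  step 3: λ.λ.1 (λ.λ.0)

Term B:
  start: (λ.(λ.1) (λ.0)) (λ.λ.1 (λ.λ.0))
  step 1: (λ.λ.λ.1 (λ.λ.0)) (λ.0)
  step 2: λ.λ.1 (λ.λ.0)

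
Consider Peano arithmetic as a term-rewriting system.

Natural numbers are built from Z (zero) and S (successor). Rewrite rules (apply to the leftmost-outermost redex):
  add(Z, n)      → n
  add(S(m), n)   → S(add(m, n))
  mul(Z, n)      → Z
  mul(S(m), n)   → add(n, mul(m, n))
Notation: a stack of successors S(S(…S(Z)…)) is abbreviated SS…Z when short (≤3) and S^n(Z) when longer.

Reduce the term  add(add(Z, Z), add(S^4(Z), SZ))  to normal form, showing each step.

  start: add(add(Z, Z), add(S^4(Z), SZ))
  [1] add(Z, add(S^4(Z), SZ))
  [2] add(S^4(Z), SZ)
  [3] S(add(SSSZ, SZ))
  [4] S(S(add(SSZ, SZ)))
  [5] S(S(S(add(SZ, SZ))))
  [6] S(S(S(S(add(Z, SZ)))))
  [7] S^5(Z)

Answer: normal form = S^5(Z)  (in 7 steps)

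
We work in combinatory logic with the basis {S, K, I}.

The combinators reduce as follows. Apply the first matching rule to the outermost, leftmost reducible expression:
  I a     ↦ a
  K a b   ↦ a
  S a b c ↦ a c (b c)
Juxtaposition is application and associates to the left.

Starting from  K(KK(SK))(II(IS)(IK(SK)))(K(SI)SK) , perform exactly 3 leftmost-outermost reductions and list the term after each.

Answer: after 3 steps: K(SIK)

Working:
  start: K(KK(SK))(II(IS)(IK(SK)))(K(SI)SK)
  [1] KK(SK)(K(SI)SK)
  [2] K(K(SI)SK)
  [3] K(SIK)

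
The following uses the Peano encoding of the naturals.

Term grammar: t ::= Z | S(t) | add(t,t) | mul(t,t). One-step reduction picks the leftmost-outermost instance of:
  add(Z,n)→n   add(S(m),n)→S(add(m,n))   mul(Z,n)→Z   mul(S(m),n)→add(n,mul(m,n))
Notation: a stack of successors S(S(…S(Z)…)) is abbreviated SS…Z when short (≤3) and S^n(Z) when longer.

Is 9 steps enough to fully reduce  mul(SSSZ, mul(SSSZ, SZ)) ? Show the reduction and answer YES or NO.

  start: mul(SSSZ, mul(SSSZ, SZ))
  [1] add(mul(SSSZ, SZ), mul(SSZ, mul(SSSZ, SZ)))
  [2] add(add(SZ, mul(SSZ, SZ)), mul(SSZ, mul(SSSZ, SZ)))
  [3] add(S(add(Z, mul(SSZ, SZ))), mul(SSZ, mul(SSSZ, SZ)))
  [4] S(add(add(Z, mul(SSZ, SZ)), mul(SSZ, mul(SSSZ, SZ))))
  [5] S(add(mul(SSZ, SZ), mul(SSZ, mul(SSSZ, SZ))))
  [6] S(add(add(SZ, mul(SZ, SZ)), mul(SSZ, mul(SSSZ, SZ))))
  [7] S(add(S(add(Z, mul(SZ, SZ))), mul(SSZ, mul(SSSZ, SZ))))
  [8] S(S(add(add(Z, mul(SZ, SZ)), mul(SSZ, mul(SSSZ, SZ)))))
  [9] S(S(add(mul(SZ, SZ), mul(SSZ, mul(SSSZ, SZ)))))

Answer: NO — after 9 steps the term is S(S(add(mul(SZ, SZ), mul(SSZ, mul(SSSZ, SZ))))), not yet normal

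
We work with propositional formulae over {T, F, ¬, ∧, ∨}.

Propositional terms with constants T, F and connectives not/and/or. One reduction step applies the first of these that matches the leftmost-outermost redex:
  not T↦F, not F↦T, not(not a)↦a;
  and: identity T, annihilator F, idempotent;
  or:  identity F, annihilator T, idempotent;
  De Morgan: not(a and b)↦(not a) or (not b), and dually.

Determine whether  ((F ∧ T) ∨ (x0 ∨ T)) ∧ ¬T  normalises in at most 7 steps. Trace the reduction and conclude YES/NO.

  start: ((F ∧ T) ∨ (x0 ∨ T)) ∧ ¬T
  [1] (F ∨ (x0 ∨ T)) ∧ ¬T
  [2] (x0 ∨ T) ∧ ¬T
  [3] T ∧ ¬T
  [4] ¬T
  [5] F

Answer: YES — reaches normal form F in 5 ≤ 7 steps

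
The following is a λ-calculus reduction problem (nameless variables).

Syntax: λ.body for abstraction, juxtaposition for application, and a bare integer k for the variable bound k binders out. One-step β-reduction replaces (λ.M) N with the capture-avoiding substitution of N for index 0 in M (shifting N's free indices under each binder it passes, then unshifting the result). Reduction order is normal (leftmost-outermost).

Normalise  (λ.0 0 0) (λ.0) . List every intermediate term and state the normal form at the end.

Answer: normal form = λ.0  (in 3 steps)

Working:
  start: (λ.0 0 0) (λ.0)
  step 1: (λ.0) (λ.0) (λ.0)
  step 2: (λ.0) (λ.0)
  step 3: λ.0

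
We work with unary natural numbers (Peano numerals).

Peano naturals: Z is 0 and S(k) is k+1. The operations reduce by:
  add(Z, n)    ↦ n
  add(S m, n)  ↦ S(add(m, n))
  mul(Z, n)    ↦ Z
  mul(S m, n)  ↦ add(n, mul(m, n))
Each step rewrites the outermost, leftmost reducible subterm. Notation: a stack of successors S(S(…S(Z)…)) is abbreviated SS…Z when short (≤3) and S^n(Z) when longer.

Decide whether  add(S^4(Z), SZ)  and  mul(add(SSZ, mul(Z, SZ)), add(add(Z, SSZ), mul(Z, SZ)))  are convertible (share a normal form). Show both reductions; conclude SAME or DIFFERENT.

Term A:
  start: add(S^4(Z), SZ)
  →1  S(add(SSSZ, SZ))
  →2  S(S(add(SSZ, SZ)))
  →3  S(S(S(add(SZ, SZ))))
  →4  S(S(S(S(add(Z, SZ)))))
  →5  S^5(Z)

Term B:
  start: mul(add(SSZ, mul(Z, SZ)), add(add(Z, SSZ), mul(Z, SZ)))
  →1  mul(S(add(SZ, mul(Z, SZ))), add(add(Z, SSZ), mul(Z, SZ)))
  →2  add(add(add(Z, SSZ), mul(Z, SZ)), mul(add(SZ, mul(Z, SZ)), add(add(Z, SSZ), mul(Z, SZ))))
  →3  add(add(SSZ, mul(Z, SZ)), mul(add(SZ, mul(Z, SZ)), add(add(Z, SSZ), mul(Z, SZ))))
  →4  add(S(add(SZ, mul(Z, SZ))), mul(add(SZ, mul(Z, SZ)), add(add(Z, SSZ), mul(Z, SZ))))
  →5  S(add(add(SZ, mul(Z, SZ)), mul(add(SZ, mul(Z, SZ)), add(add(Z, SSZ), mul(Z, SZ)))))
  →6  S(add(S(add(Z, mul(Z, SZ))), mul(add(SZ, mul(Z, SZ)), add(add(Z, SSZ), mul(Z, SZ)))))
  →7  S(S(add(add(Z, mul(Z, SZ)), mul(add(SZ, mul(Z, SZ)), add(add(Z, SSZ), mul(Z, SZ))))))
  →8  S(S(add(mul(Z, SZ), mul(add(SZ, mul(Z, SZ)), add(add(Z, SSZ), mul(Z, SZ))))))
  →9  S(S(add(Z, mul(add(SZ, mul(Z, SZ)), add(add(Z, SSZ), mul(Z, SZ))))))
  →10  S(S(mul(add(SZ, mul(Z, SZ)), add(add(Z, SSZ), mul(Z, SZ)))))
  →11  S(S(mul(S(add(Z, mul(Z, SZ))), add(add(Z, SSZ), mul(Z, SZ)))))
  →12  S(S(add(add(add(Z, SSZ), mul(Z, SZ)), mul(add(Z, mul(Z, SZ)), add(add(Z, SSZ), mul(Z, SZ))))))
  →13  S(S(add(add(SSZ, mul(Z, SZ)), mul(add(Z, mul(Z, SZ)), add(add(Z, SSZ), mul(Z, SZ))))))
  →14  S(S(add(S(add(SZ, mul(Z, SZ))), mul(add(Z, mul(Z, SZ)), add(add(Z, SSZ), mul(Z, SZ))))))
  →15  S(S(S(add(add(SZ, mul(Z, SZ)), mul(add(Z, mul(Z, SZ)), add(add(Z, SSZ), mul(Z, SZ)))))))
  →16  S(S(S(add(S(add(Z, mul(Z, SZ))), mul(add(Z, mul(Z, SZ)), add(add(Z, SSZ), mul(Z, SZ)))))))
  →17  S(S(S(S(add(add(Z, mul(Z, SZ)), mul(add(Z, mul(Z, SZ)), add(add(Z, SSZ), mul(Z, SZ))))))))
  →18  S(S(S(S(add(mul(Z, SZ), mul(add(Z, mul(Z, SZ)), add(add(Z, SSZ), mul(Z, SZ))))))))
  →19  S(S(S(S(add(Z, mul(add(Z, mul(Z, SZ)), add(add(Z, SSZ), mul(Z, SZ))))))))
  →20  S(S(S(S(mul(add(Z, mul(Z, SZ)), add(add(Z, SSZ), mul(Z, SZ)))))))
  →21  S(S(S(S(mul(mul(Z, SZ), add(add(Z, SSZ), mul(Z, SZ)))))))
  →22  S(S(S(S(mul(Z, add(add(Z, SSZ), mul(Z, SZ)))))))
  →23  S^4(Z)

Answer: DIFFERENT — A ⇓ S^5(Z), B ⇓ S^4(Z)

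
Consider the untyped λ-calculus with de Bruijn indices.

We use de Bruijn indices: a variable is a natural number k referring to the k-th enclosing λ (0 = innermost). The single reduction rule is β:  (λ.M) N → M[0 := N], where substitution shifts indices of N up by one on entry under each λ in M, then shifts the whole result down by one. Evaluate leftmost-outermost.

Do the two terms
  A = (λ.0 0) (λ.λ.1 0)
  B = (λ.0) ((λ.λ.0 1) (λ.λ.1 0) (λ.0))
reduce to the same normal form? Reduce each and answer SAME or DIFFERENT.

Term A:
  start: (λ.0 0) (λ.λ.1 0)
  step 1: (λ.λ.1 0) (λ.λ.1 0)
  step 2: λ.(λ.λ.1 0) 0
  step 3: λ.λ.1 0

Term B:
  start: (λ.0) ((λ.λ.0 1) (λ.λ.1 0) (λ.0))
  step 1: (λ.λ.0 1) (λ.λ.1 0) (λ.0)
  step 2: (λ.0 (λ.λ.1 0)) (λ.0)
  step 3: (λ.0) (λ.λ.1 0)
  step 4: λ.λ.1 0

Answer: SAME — A ⇓ λ.λ.1 0, B ⇓ λ.λ.1 0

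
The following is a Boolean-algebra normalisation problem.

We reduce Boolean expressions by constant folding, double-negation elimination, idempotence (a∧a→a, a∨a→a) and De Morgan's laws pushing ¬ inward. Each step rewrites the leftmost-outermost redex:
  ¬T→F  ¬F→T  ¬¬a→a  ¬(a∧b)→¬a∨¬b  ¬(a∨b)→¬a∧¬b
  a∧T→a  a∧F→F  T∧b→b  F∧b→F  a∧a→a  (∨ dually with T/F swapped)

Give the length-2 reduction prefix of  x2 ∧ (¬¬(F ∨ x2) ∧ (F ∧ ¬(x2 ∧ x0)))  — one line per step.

Answer: after 2 steps: x2 ∧ (x2 ∧ (F ∧ ¬(x2 ∧ x0)))

Working:
  start: x2 ∧ (¬¬(F ∨ x2) ∧ (F ∧ ¬(x2 ∧ x0)))
  [1] x2 ∧ ((F ∨ x2) ∧ (F ∧ ¬(x2 ∧ x0)))
  [2] x2 ∧ (x2 ∧ (F ∧ ¬(x2 ∧ x0)))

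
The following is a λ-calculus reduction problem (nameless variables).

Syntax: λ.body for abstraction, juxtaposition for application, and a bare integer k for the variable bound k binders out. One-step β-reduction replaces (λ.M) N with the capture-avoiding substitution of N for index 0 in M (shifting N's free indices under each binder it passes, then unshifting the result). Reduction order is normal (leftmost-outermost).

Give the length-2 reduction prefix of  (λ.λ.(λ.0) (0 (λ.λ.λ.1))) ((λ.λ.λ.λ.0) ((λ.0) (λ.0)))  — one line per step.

Answer: after 2 steps: λ.0 (λ.λ.λ.1)

Working:
  start: (λ.λ.(λ.0) (0 (λ.λ.λ.1))) ((λ.λ.λ.λ.0) ((λ.0) (λ.0)))
  →1  λ.(λ.0) (0 (λ.λ.λ.1))
  →2  λ.0 (λ.λ.λ.1)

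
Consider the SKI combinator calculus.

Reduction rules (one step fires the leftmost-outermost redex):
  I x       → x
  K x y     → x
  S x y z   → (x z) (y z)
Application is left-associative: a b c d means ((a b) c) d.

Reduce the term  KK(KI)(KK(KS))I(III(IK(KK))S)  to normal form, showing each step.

  start: KK(KI)(KK(KS))I(III(IK(KK))S)
  →1  K(KK(KS))I(III(IK(KK))S)
  →2  KK(KS)(III(IK(KK))S)
  →3  K(III(IK(KK))S)
  →4  K(II(IK(KK))S)
  →5  K(I(IK(KK))S)
  →6  K(IK(KK)S)
  →7  K(K(KK)S)
  →8  K(KK)

Answer: normal form = K(KK)  (in 8 steps)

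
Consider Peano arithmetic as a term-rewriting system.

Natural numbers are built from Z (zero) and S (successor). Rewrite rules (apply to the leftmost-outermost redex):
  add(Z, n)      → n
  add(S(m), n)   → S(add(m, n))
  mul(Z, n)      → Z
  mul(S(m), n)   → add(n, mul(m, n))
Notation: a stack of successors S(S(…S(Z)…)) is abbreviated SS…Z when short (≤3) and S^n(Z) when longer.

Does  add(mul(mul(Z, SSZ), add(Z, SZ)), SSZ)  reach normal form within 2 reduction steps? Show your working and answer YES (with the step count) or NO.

Answer: NO — after 2 steps the term is add(Z, SSZ), not yet normal

Reduction:
  start: add(mul(mul(Z, SSZ), add(Z, SZ)), SSZ)
  [1] add(mul(Z, add(Z, SZ)), SSZ)
  [2] add(Z, SSZ)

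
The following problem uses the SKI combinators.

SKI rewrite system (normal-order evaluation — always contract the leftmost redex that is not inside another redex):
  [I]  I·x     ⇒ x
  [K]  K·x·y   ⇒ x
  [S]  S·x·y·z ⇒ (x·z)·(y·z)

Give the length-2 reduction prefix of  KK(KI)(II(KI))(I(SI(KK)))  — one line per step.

  start: KK(KI)(II(KI))(I(SI(KK)))
  [1] K(II(KI))(I(SI(KK)))
  [2] II(KI)

Answer: after 2 steps: II(KI)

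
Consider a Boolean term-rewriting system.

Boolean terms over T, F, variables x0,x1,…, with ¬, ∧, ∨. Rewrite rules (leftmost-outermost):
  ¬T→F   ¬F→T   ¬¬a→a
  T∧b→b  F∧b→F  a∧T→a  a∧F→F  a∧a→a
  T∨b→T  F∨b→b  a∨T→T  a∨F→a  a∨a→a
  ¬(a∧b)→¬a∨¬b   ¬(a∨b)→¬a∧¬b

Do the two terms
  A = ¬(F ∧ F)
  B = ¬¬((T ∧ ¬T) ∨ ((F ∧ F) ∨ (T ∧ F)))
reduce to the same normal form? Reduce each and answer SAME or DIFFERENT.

Term A:
  start: ¬(F ∧ F)
  step 1: ¬F ∨ ¬F
  step 2: ¬F
  step 3: T

Term B:
  start: ¬¬((T ∧ ¬T) ∨ ((F ∧ F) ∨ (T ∧ F)))
  step 1: (T ∧ ¬T) ∨ ((F ∧ F) ∨ (T ∧ F))
  step 2: ¬T ∨ ((F ∧ F) ∨ (T ∧ F))
  step 3: F ∨ ((F ∧ F) ∨ (T ∧ F))
  step 4: (F ∧ F) ∨ (T ∧ F)
  step 5: F ∨ (T ∧ F)
  step 6: T ∧ F
  step 7: F

Answer: DIFFERENT — A ⇓ T, B ⇓ F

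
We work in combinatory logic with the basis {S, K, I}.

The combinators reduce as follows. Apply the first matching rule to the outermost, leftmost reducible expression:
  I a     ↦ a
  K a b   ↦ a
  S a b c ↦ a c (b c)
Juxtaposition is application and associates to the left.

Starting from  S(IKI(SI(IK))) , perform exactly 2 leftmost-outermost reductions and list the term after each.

  start: S(IKI(SI(IK)))
  [1] S(KI(SI(IK)))
  [2] SI

Answer: after 2 steps: SI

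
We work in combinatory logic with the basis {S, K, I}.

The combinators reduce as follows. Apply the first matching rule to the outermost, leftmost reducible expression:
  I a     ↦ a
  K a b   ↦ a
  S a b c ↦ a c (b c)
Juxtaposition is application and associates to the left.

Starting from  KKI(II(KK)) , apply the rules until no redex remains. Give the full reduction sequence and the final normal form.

  start: KKI(II(KK))
  →1  K(II(KK))
  →2  K(I(KK))
  →3  K(KK)

Answer: normal form = K(KK)  (in 3 steps)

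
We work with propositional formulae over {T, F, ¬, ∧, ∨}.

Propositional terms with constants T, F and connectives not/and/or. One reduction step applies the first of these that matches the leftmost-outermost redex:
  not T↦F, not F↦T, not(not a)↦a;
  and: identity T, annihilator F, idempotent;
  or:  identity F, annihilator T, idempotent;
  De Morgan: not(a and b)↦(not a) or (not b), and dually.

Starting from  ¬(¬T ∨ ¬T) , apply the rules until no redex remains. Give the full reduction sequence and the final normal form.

Answer: normal form = T  (in 3 steps)

Reduction:
  start: ¬(¬T ∨ ¬T)
  →1  ¬¬T ∧ ¬¬T
  →2  ¬¬T
  →3  T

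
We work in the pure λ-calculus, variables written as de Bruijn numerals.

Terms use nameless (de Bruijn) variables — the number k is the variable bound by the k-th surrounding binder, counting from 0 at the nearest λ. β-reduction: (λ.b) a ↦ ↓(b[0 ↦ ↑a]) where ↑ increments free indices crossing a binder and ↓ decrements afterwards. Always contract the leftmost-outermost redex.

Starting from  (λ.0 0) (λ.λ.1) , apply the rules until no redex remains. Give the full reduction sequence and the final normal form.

Answer: normal form = λ.λ.λ.1  (in 2 steps)

Reduction:
  start: (λ.0 0) (λ.λ.1)
  step 1: (λ.λ.1) (λ.λ.1)
  step 2: λ.λ.λ.1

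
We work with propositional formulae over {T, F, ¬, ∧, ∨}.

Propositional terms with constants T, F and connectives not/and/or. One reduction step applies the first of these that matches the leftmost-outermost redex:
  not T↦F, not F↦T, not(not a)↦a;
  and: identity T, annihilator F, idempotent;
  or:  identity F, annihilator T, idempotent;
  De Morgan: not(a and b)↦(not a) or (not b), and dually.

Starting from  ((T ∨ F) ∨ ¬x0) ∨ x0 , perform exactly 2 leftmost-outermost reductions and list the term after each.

Answer: after 2 steps: T ∨ x0

Working:
  start: ((T ∨ F) ∨ ¬x0) ∨ x0
  →1  (T ∨ ¬x0) ∨ x0
  →2  T ∨ x0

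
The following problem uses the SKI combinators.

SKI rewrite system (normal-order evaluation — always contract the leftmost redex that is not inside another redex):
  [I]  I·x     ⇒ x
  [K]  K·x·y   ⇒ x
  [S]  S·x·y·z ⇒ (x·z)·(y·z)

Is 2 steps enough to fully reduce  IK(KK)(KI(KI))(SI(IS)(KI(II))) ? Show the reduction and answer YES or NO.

  start: IK(KK)(KI(KI))(SI(IS)(KI(II)))
  [1] K(KK)(KI(KI))(SI(IS)(KI(II)))
  [2] KK(SI(IS)(KI(II)))

Answer: NO — after 2 steps the term is KK(SI(IS)(KI(II))), not yet normal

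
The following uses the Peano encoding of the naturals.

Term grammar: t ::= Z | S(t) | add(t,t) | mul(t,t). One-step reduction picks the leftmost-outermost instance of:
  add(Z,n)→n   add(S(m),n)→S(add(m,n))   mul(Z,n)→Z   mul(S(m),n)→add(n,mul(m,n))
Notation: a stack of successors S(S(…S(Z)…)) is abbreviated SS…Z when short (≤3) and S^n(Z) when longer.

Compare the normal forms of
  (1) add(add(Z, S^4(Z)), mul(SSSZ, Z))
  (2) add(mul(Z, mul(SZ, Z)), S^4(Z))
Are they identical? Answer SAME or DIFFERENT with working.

Answer: SAME — A ⇓ S^4(Z), B ⇓ S^4(Z)

Derivation:
Term A:
  start: add(add(Z, S^4(Z)), mul(SSSZ, Z))
  →1  add(S^4(Z), mul(SSSZ, Z))
  →2  S(add(SSSZ, mul(SSSZ, Z)))
  →3  S(S(add(SSZ, mul(SSSZ, Z))))
  →4  S(S(S(add(SZ, mul(SSSZ, Z)))))
  →5  S(S(S(S(add(Z, mul(SSSZ, Z))))))
  →6  S(S(S(S(mul(SSSZ, Z)))))
  →7  S(S(S(S(add(Z, mul(SSZ, Z))))))
  →8  S(S(S(S(mul(SSZ, Z)))))
  →9  S(S(S(S(add(Z, mul(SZ, Z))))))
  →10  S(S(S(S(mul(SZ, Z)))))
  →11  S(S(S(S(add(Z, mul(Z, Z))))))
  →12  S(S(S(S(mul(Z, Z)))))
  →13  S^4(Z)

Term B:
  start: add(mul(Z, mul(SZ, Z)), S^4(Z))
  →1  add(Z, S^4(Z))
  →2  S^4(Z)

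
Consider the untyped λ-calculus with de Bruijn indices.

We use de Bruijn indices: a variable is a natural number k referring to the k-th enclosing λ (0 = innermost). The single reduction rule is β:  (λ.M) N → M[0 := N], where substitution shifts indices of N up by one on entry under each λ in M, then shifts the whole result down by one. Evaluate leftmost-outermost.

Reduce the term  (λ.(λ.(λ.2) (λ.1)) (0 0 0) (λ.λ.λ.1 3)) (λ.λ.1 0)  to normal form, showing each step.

Answer: normal form = λ.λ.λ.1 (λ.λ.1 0)  (in 5 steps)

Working:
  start: (λ.(λ.(λ.2) (λ.1)) (0 0 0) (λ.λ.λ.1 3)) (λ.λ.1 0)
  →1  (λ.(λ.λ.λ.1 0) (λ.1)) ((λ.λ.1 0) (λ.λ.1 0) (λ.λ.1 0)) (λ.λ.λ.1 (λ.λ.1 0))
  →2  (λ.λ.λ.1 0) (λ.(λ.λ.1 0) (λ.λ.1 0) (λ.λ.1 0)) (λ.λ.λ.1 (λ.λ.1 0))
  →3  (λ.λ.1 0) (λ.λ.λ.1 (λ.λ.1 0))
  →4  λ.(λ.λ.λ.1 (λ.λ.1 0)) 0
  →5  λ.λ.λ.1 (λ.λ.1 0)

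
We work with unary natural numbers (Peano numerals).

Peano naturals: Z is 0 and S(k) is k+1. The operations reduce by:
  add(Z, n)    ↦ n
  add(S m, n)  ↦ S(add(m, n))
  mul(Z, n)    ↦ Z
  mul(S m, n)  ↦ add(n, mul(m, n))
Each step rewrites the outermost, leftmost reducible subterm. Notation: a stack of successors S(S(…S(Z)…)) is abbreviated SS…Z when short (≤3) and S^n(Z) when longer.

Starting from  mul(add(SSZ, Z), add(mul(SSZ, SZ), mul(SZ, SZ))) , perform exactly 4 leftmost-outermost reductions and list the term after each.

  start: mul(add(SSZ, Z), add(mul(SSZ, SZ), mul(SZ, SZ)))
  [1] mul(S(add(SZ, Z)), add(mul(SSZ, SZ), mul(SZ, SZ)))
  [2] add(add(mul(SSZ, SZ), mul(SZ, SZ)), mul(add(SZ, Z), add(mul(SSZ, SZ), mul(SZ, SZ))))
  [3] add(add(add(SZ, mul(SZ, SZ)), mul(SZ, SZ)), mul(add(SZ, Z), add(mul(SSZ, SZ), mul(SZ, SZ))))
  [4] add(add(S(add(Z, mul(SZ, SZ))), mul(SZ, SZ)), mul(add(SZ, Z), add(mul(SSZ, SZ), mul(SZ, SZ))))

Answer: after 4 steps: add(add(S(add(Z, mul(SZ, SZ))), mul(SZ, SZ)), mul(add(SZ, Z), add(mul(SSZ, SZ), mul(SZ, SZ))))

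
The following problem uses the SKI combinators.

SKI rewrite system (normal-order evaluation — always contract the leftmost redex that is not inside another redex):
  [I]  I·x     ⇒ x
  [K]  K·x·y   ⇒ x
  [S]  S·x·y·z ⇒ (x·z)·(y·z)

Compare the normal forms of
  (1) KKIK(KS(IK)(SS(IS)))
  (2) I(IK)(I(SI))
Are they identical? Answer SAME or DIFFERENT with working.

Term A:
  start: KKIK(KS(IK)(SS(IS)))
  step 1: KK(KS(IK)(SS(IS)))
  step 2: K

Term B:
  start: I(IK)(I(SI))
  step 1: IK(I(SI))
  step 2: K(I(SI))
  step 3: K(SI)

Answer: DIFFERENT — A ⇓ K, B ⇓ K(SI)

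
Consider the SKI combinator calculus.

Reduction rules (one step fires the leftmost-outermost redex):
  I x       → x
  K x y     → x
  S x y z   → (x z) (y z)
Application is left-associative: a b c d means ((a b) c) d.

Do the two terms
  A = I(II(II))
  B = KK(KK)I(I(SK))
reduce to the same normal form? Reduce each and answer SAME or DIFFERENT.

Answer: SAME — A ⇓ I, B ⇓ I

Working:
Term A:
  start: I(II(II))
  →1  II(II)
  →2  I(II)
  →3  II
  →4  I

Term B:
  start: KK(KK)I(I(SK))
  →1  KI(I(SK))
  →2  I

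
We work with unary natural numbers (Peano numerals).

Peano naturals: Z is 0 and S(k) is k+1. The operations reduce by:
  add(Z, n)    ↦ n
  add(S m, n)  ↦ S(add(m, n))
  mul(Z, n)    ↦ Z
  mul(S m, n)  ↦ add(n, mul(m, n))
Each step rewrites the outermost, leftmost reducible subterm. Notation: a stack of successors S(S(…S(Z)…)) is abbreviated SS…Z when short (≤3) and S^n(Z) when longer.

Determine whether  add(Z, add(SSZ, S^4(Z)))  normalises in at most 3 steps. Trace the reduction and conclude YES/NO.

  start: add(Z, add(SSZ, S^4(Z)))
  →1  add(SSZ, S^4(Z))
  →2  S(add(SZ, S^4(Z)))
  →3  S(S(add(Z, S^4(Z))))

Answer: NO — after 3 steps the term is S(S(add(Z, S^4(Z)))), not yet normal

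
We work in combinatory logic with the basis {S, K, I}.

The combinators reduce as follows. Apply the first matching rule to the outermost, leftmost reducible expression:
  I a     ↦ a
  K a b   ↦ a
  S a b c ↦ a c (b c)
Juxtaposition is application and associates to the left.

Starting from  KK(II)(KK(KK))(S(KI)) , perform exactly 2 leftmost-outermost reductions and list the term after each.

Answer: after 2 steps: KK(KK)

Reduction:
  start: KK(II)(KK(KK))(S(KI))
  step 1: K(KK(KK))(S(KI))
  step 2: KK(KK)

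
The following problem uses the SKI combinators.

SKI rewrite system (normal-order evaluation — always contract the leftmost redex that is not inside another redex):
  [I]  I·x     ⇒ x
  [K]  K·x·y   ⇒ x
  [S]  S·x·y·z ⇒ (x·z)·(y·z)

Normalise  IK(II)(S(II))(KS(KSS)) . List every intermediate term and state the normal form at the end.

Answer: normal form = S  (in 5 steps)

Working:
  start: IK(II)(S(II))(KS(KSS))
  step 1: K(II)(S(II))(KS(KSS))
  step 2: II(KS(KSS))
  step 3: I(KS(KSS))
  step 4: KS(KSS)
  step 5: S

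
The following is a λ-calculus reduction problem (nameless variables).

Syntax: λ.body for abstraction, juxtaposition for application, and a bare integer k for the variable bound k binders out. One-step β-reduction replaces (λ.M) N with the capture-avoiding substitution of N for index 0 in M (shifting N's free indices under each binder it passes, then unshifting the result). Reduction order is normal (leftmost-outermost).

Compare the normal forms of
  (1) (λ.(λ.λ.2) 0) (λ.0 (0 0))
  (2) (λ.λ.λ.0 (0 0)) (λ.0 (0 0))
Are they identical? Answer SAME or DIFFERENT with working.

Term A:
  start: (λ.(λ.λ.2) 0) (λ.0 (0 0))
  [1] (λ.λ.λ.0 (0 0)) (λ.0 (0 0))
  [2] λ.λ.0 (0 0)

Term B:
  start: (λ.λ.λ.0 (0 0)) (λ.0 (0 0))
  [1] λ.λ.0 (0 0)

Answer: SAME — A ⇓ λ.λ.0 (0 0), B ⇓ λ.λ.0 (0 0)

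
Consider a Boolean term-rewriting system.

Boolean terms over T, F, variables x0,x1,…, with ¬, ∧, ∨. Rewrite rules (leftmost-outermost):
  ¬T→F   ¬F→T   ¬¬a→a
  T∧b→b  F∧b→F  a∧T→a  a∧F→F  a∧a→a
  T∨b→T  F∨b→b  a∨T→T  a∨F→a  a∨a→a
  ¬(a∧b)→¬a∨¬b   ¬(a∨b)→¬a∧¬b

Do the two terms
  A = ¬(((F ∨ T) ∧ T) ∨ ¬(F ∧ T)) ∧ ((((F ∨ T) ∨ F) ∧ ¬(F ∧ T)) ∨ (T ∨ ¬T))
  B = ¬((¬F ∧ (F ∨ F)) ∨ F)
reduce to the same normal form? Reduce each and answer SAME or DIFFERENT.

Term A:
  start: ¬(((F ∨ T) ∧ T) ∨ ¬(F ∧ T)) ∧ ((((F ∨ T) ∨ F) ∧ ¬(F ∧ T)) ∨ (T ∨ ¬T))
  →1  (¬((F ∨ T) ∧ T) ∧ ¬¬(F ∧ T)) ∧ ((((F ∨ T) ∨ F) ∧ ¬(F ∧ T)) ∨ (T ∨ ¬T))
  →2  ((¬(F ∨ T) ∨ ¬T) ∧ ¬¬(F ∧ T)) ∧ ((((F ∨ T) ∨ F) ∧ ¬(F ∧ T)) ∨ (T ∨ ¬T))
  →3  (((¬F ∧ ¬T) ∨ ¬T) ∧ ¬¬(F ∧ T)) ∧ ((((F ∨ T) ∨ F) ∧ ¬(F ∧ T)) ∨ (T ∨ ¬T))
  →4  (((T ∧ ¬T) ∨ ¬T) ∧ ¬¬(F ∧ T)) ∧ ((((F ∨ T) ∨ F) ∧ ¬(F ∧ T)) ∨ (T ∨ ¬T))
  →5  ((¬T ∨ ¬T) ∧ ¬¬(F ∧ T)) ∧ ((((F ∨ T) ∨ F) ∧ ¬(F ∧ T)) ∨ (T ∨ ¬T))
  →6  (¬T ∧ ¬¬(F ∧ T)) ∧ ((((F ∨ T) ∨ F) ∧ ¬(F ∧ T)) ∨ (T ∨ ¬T))
  →7  (F ∧ ¬¬(F ∧ T)) ∧ ((((F ∨ T) ∨ F) ∧ ¬(F ∧ T)) ∨ (T ∨ ¬T))
  →8  F ∧ ((((F ∨ T) ∨ F) ∧ ¬(F ∧ T)) ∨ (T ∨ ¬T))
  →9  F

Term B:
  start: ¬((¬F ∧ (F ∨ F)) ∨ F)
  →1  ¬(¬F ∧ (F ∨ F)) ∧ ¬F
  →2  (¬¬F ∨ ¬(F ∨ F)) ∧ ¬F
  →3  (F ∨ ¬(F ∨ F)) ∧ ¬F
  →4  ¬(F ∨ F) ∧ ¬F
  →5  (¬F ∧ ¬F) ∧ ¬F
  →6  ¬F ∧ ¬F
  →7  ¬F
  →8  T

Answer: DIFFERENT — A ⇓ F, B ⇓ T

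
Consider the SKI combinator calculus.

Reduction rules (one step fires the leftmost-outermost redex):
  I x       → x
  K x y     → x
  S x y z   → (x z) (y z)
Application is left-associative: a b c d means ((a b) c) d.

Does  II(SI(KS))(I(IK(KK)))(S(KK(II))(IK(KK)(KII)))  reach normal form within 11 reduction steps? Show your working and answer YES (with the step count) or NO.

Answer: YES — reaches normal form K in 8 ≤ 11 steps

Derivation:
  start: II(SI(KS))(I(IK(KK)))(S(KK(II))(IK(KK)(KII)))
  step 1: I(SI(KS))(I(IK(KK)))(S(KK(II))(IK(KK)(KII)))
  step 2: SI(KS)(I(IK(KK)))(S(KK(II))(IK(KK)(KII)))
  step 3: I(I(IK(KK)))(KS(I(IK(KK))))(S(KK(II))(IK(KK)(KII)))
  step 4: I(IK(KK))(KS(I(IK(KK))))(S(KK(II))(IK(KK)(KII)))
  step 5: IK(KK)(KS(I(IK(KK))))(S(KK(II))(IK(KK)(KII)))
  step 6: K(KK)(KS(I(IK(KK))))(S(KK(II))(IK(KK)(KII)))
  step 7: KK(S(KK(II))(IK(KK)(KII)))
  step 8: K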